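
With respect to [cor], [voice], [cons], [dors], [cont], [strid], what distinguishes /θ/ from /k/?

[continuant], [coronal], [dorsal]

/θ/ (voiceless dental fricative) and /k/ (voiceless velar stop) agree on [−voice], [+consonantal], [−strident]. They differ on [continuant] (/θ/ [+], /k/ [−]), [coronal] (/θ/ [+], /k/ [−]), [dorsal] (/θ/ [−], /k/ [+]).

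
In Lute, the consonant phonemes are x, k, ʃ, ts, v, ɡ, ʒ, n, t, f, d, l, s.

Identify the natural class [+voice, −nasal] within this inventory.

v, ɡ, ʒ, d, l

Eliminate segments failing any feature: /x, k, ʃ, ts, t, f, s/ are [−voice]; /n/ is [+nasal]. The remaining /v, ɡ, ʒ, d, l/ satisfy [+voice], [−nasal].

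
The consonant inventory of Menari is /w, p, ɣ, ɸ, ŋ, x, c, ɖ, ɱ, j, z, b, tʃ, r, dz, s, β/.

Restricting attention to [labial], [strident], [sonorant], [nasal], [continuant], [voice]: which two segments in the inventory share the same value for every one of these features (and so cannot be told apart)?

On the given features, /r/ and /j/ have an identical profile: [-labial], [-strident], [+sonorant], [-nasal], [+continuant], [+voice]. No other two segments in the inventory coincide on all 6 features. (They do differ in [dorsal], which is not among the given features.)

r, j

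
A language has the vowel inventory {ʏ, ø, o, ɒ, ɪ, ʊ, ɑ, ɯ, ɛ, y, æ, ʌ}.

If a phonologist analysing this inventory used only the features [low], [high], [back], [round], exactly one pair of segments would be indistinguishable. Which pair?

/ʏ/ (high front rounded lax vowel) and /y/ (high front rounded tense vowel) are both [-low], [+high], [-back], [+round], so none of the listed features separates them. (They do differ in [tense], which is not among the given features.) Every other pair in the inventory differs on at least one listed feature.

ʏ, y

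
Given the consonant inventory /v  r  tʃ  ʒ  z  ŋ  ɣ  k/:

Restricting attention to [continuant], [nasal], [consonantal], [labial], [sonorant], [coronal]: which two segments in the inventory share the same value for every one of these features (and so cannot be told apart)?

z, ʒ

Both /z/ and /ʒ/ are [+continuant], [−nasal], [+consonantal], [−labial], [−sonorant], [+coronal]. Since the list omits [anterior] and [distributed] — which do distinguish the voiced alveolar fricative from the voiced postalveolar fricative — this pair collapses; all other pairs remain distinct.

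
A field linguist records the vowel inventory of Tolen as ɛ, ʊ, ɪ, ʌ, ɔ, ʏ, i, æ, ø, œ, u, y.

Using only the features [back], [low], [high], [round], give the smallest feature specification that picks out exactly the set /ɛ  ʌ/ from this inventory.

[-high, -low, -round]

/ɛ, ʌ/ are all [-high], [-low], [-round], and no other segment in the inventory matches all three values. Dropping any one of them over-generates: [-low, -round] alone would also admit /ɪ, i/; [-high, -round] alone would also admit /æ/; [-high, -low] alone would also admit /ɔ, ø, œ/. No other combination of two listed features picks out exactly this set either, so fewer than three features will not do.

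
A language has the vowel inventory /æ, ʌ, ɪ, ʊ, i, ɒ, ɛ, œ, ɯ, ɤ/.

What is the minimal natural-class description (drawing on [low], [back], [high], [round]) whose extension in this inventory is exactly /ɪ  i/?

Every target segment is [+high], [-back]; each remaining inventory member fails at least one of these. Each conjunct is needed — [-back] alone would also admit /æ, ɛ, œ/; [+high] alone would also admit /ʊ, ɯ/ — and no other single listed feature has exactly this extension, so two is the minimum.

[+high, -back]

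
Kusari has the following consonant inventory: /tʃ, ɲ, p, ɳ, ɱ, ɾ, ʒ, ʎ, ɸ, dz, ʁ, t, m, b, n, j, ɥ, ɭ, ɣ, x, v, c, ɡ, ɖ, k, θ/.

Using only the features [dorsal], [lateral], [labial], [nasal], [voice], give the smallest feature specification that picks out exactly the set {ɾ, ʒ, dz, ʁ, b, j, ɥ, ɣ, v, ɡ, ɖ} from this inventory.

The class [+voice], [−nasal], [−lateral] has exactly /ɾ, ʒ, dz, ʁ, b, j, ɥ, ɣ, v, ɡ, ɖ/ as its extension in this inventory. No smaller conjunction from the listed features achieves this: [−nasal, −lateral] alone would also admit /tʃ, p, ɸ, t, …/; [+voice, −lateral] alone would also admit /ɲ, ɳ, ɱ, m, …/; [+voice, −nasal] alone would also admit /ʎ, ɭ/; and checking the remaining two-feature bundles turns up none with this extension.

[+voice, −nasal, −lateral]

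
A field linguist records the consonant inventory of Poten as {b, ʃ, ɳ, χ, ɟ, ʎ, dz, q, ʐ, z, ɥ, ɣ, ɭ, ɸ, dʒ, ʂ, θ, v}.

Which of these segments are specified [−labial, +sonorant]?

Eliminate segments failing any feature: /b, ɥ, ɸ, v/ are [+labial]; /ʃ, χ, ɟ, dz, q, ʐ, z, ɣ, dʒ, ʂ, θ/ are [−sonorant]. The remaining /ɳ, ʎ, ɭ/ satisfy [−labial], [+sonorant].

ɳ, ʎ, ɭ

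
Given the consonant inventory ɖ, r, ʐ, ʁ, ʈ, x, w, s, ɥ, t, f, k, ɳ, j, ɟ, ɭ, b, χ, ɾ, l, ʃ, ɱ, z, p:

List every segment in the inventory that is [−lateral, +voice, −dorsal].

ɖ, r, ʐ, ɳ, b, ɾ, ɱ, z

Eliminate segments failing any feature: /ʁ, w, ɥ, j, ɟ/ are [+dorsal]; /ʈ, x, s, t, f, k, χ, ʃ, p/ are [−voice]; /ɭ, l/ are [+lateral]. The remaining /ɖ, r, ʐ, ɳ, b, ɾ, ɱ, z/ satisfy [−lateral], [+voice], [−dorsal].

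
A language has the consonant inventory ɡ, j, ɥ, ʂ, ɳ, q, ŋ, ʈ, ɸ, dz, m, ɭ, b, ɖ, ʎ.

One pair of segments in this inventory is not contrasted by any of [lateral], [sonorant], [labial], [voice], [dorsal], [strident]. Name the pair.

ŋ, j

On the given features, /ŋ/ and /j/ have an identical profile: [−lateral], [+sonorant], [−labial], [+voice], [+dorsal], [−strident]. No other two segments in the inventory coincide on all 6 features. (They do differ in [nasal], [continuant] and [back], which are not among the given features.)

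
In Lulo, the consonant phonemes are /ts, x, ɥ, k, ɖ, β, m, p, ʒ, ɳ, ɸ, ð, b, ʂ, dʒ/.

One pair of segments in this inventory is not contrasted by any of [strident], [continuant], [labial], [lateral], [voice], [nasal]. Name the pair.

On the given features, /ɥ/ and /β/ have an identical profile: [−strident], [+continuant], [+labial], [−lateral], [+voice], [−nasal]. No other two segments in the inventory coincide on all 6 features. (They do differ in [sonorant], [round] and [dorsal], which are not among the given features.)

ɥ, β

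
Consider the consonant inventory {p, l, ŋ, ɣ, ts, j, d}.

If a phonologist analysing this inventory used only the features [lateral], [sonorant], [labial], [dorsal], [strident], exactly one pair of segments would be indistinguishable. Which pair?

Both /ŋ/ and /j/ are [-lateral], [+sonorant], [-labial], [+dorsal], [-strident]. Since the list omits [nasal], [continuant] and [back] — which do distinguish the velar nasal from the palatal glide — this pair collapses; all other pairs remain distinct.

ŋ, j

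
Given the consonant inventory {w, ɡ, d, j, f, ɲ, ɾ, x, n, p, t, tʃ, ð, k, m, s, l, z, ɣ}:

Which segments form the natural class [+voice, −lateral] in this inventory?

w, ɡ, d, j, ɲ, ɾ, n, ð, m, z, ɣ

First, the [+voice] segments are /w, ɡ, d, j, ɲ, ɾ, n, ð, m, l, z, ɣ/.
Among these, [−lateral] leaves /w, ɡ, d, j, ɲ, ɾ, n, ð, m, z, ɣ/.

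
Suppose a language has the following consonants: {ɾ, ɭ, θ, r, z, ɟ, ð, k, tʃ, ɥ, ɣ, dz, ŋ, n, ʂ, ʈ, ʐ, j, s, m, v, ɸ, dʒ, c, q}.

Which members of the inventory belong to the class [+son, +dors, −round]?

The [+sonorant] segments are /ɾ, ɭ, r, ɥ, ŋ, n, j, m/.
Then [+dorsal] gives /ɥ, ŋ, j/.
Within that set, [−round] leaves /ŋ, j/.

ŋ, j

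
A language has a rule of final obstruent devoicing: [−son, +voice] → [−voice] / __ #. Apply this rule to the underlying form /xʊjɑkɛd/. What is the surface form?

[xʊjɑkɛt]

/d/ satisfies [−son, +voice] and sits in __ #. The [−voice] counterpart of the voiced alveolar stop is /t/. Other segments in /xʊjɑkɛd/ either fail the structural description or are not in the environment, so the surface form is [xʊjɑkɛt].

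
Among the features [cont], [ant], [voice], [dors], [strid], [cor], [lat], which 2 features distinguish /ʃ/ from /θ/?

/ʃ/ is the voiceless postalveolar fricative and /θ/ is the voiceless dental fricative. Both are [+continuant], [−voice], [−dorsal], [+coronal], [−lateral]. /ʃ/ is [+strident] while /θ/ is [−strident]; /ʃ/ is [−anterior] while /θ/ is [+anterior], so the distinguishing features are [strident], [anterior].

[strident], [anterior]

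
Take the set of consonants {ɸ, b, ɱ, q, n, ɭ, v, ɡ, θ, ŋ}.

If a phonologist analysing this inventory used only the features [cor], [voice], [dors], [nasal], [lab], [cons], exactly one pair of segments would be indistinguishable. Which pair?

Both /v/ and /b/ are [-coronal], [+voice], [-dorsal], [-nasal], [+labial], [+consonantal]. Since the list omits [continuant] — which does distinguish the voiced labiodental fricative from the voiced bilabial stop — this pair collapses; all other pairs remain distinct.

v, b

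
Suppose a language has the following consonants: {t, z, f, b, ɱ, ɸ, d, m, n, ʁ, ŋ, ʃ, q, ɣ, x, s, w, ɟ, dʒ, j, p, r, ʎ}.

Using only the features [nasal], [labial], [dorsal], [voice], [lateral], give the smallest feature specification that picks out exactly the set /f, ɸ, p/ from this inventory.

[−voice, +labial]

Every target segment is [−voice], [+labial]; each remaining inventory member fails at least one of these. Each conjunct is needed — [+labial] alone would also admit /b, ɱ, m, w/; [−voice] alone would also admit /t, ʃ, q, x, …/ — and no other single listed feature has exactly this extension, so two is the minimum.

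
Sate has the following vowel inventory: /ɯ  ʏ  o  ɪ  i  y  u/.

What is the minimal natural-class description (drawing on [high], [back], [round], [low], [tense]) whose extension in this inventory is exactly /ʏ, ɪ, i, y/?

[-back]

/ʏ, ɪ, i, y/ are exactly the [-back] segments in the inventory, so a single feature suffices.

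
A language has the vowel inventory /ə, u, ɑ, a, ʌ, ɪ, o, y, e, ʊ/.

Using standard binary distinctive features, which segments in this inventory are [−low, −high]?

ə, ʌ, o, e

Checking each segment against [−low], [−high]: /ə/ (mid central vowel (schwa)), /ʌ/ (mid back unrounded lax vowel), /o/ (mid back rounded tense vowel), /e/ (mid front unrounded tense vowel) satisfy every feature; every other segment in the inventory fails at least one.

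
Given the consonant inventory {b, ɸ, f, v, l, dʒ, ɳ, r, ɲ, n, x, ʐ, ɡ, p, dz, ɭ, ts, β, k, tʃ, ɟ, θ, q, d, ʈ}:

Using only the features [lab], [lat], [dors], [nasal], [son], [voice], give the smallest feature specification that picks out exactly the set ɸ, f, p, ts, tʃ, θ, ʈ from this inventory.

[−voice, −dors]

The class [−voice], [−dorsal] has exactly /ɸ, f, p, ts, tʃ, θ, ʈ/ as its extension in this inventory. No smaller conjunction from the listed features achieves this: [−dorsal] alone would also admit /b, v, l, dʒ, …/; [−voice] alone would also admit /x, k, q/; and checking the remaining single features turns up none with this extension.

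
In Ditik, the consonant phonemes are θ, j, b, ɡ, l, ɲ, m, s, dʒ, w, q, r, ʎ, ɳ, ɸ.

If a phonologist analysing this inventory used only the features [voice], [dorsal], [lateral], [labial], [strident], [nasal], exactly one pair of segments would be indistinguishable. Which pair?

On the given features, /ɡ/ and /j/ have an identical profile: [+voice], [+dorsal], [-lateral], [-labial], [-strident], [-nasal]. No other two segments in the inventory coincide on all 6 features. (They do differ in [sonorant], [continuant] and [back], which are not among the given features.)

ɡ, j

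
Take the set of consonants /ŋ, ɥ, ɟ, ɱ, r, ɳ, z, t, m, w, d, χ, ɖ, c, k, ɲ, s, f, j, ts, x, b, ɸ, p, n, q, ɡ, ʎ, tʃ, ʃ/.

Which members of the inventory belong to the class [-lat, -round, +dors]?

The [-lateral] segments are /ŋ, ɥ, ɟ, ɱ, r, ɳ, z, t, m, w, d, χ, ɖ, c, k, ɲ, s, f, j, ts, x, b, ɸ, p, n, q, ɡ, tʃ, ʃ/.
Then [-round] gives /ŋ, ɟ, ɱ, r, ɳ, z, t, m, d, χ, ɖ, c, k, ɲ, s, f, j, ts, x, b, ɸ, p, n, q, ɡ, tʃ, ʃ/.
Within that set, [+dorsal] leaves /ŋ, ɟ, χ, c, k, ɲ, j, x, q, ɡ/.

ŋ, ɟ, χ, c, k, ɲ, j, x, q, ɡ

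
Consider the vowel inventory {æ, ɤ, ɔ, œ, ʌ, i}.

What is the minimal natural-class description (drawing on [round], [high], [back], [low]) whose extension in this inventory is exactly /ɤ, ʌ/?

Every target segment is [+back], [-round]; each remaining inventory member fails at least one of these. Each conjunct is needed — [-round] alone would also admit /æ, i/; [+back] alone would also admit /ɔ/ — and no other single listed feature has exactly this extension, so two is the minimum.

[+back, -round]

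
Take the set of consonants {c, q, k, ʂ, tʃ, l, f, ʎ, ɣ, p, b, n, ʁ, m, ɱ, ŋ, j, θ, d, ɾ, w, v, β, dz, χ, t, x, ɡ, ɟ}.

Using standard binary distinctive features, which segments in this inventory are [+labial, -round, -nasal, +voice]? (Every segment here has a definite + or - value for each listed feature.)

Eliminate segments failing any feature: /c, q, k, ʂ, tʃ, l, ʎ, ɣ, n, ʁ, ŋ, j, θ, d, ɾ, dz, χ, t, x, ɡ, ɟ/ are [-labial]; /f, p/ are [-voice]; /m, ɱ/ are [+nasal]; /w/ is [+round]. The remaining /b, v, β/ satisfy [+labial], [-round], [-nasal], [+voice].

b, v, β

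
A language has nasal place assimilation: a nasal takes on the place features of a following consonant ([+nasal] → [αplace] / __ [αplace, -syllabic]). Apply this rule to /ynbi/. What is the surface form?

/n/ sits before the [+labial] consonant /b/, so it takes on [+labial] and surfaces as /m/. The rest of the form is unaffected: [ymbi].

[ymbi]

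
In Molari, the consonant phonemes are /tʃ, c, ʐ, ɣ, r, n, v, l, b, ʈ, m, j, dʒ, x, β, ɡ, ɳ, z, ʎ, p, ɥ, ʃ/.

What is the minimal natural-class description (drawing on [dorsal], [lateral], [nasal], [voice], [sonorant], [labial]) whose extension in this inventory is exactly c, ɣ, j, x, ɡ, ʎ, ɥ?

/c, ɣ, j, x, ɡ, ʎ, ɥ/ are exactly the [+dorsal] segments in the inventory, so a single feature suffices.

[+dorsal]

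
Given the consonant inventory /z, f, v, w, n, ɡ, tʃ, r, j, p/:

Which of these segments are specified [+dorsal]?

The feature [dorsal] marks segments articulated with the tongue body. In this inventory /w, ɡ, j/ have that property, so they are [+dorsal]; /z, f, v, n, tʃ, r, p/ are [−dorsal].

w, ɡ, j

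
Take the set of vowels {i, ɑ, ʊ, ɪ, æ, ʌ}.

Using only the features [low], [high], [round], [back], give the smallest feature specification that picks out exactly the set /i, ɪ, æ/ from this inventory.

/i, ɪ, æ/ are exactly the [−back] segments in the inventory, so a single feature suffices.

[−back]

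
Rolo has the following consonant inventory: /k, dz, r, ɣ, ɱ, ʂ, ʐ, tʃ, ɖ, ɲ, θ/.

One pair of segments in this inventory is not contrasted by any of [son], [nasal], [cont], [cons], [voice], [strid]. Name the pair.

/ɲ/ (palatal nasal) and /ɱ/ (labiodental nasal) are both [+sonorant], [+nasal], [-continuant], [+consonantal], [+voice], [-strident], so none of the listed features separates them. (They do differ in [labial] and [dorsal], which are not among the given features.) Every other pair in the inventory differs on at least one listed feature.

ɲ, ɱ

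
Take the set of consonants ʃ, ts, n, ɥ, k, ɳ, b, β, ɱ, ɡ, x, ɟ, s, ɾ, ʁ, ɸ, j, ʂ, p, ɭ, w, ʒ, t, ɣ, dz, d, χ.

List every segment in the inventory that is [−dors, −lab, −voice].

First, the [−dorsal] segments are /ʃ, ts, n, ɳ, b, β, ɱ, s, ɾ, ɸ, ʂ, p, ɭ, ʒ, t, dz, d/.
Of those, [−labial] gives /ʃ, ts, n, ɳ, s, ɾ, ʂ, ɭ, ʒ, t, dz, d/.
Within that set, [−voice] leaves /ʃ, ts, s, ʂ, t/.

ʃ, ts, s, ʂ, t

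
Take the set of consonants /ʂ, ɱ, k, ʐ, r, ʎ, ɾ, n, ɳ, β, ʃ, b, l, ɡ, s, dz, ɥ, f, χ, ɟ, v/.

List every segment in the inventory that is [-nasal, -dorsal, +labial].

Eliminate segments failing any feature: /ʂ, ʐ, r, ɾ, ʃ, l, s, dz/ are [-labial]; /ɱ, n, ɳ/ are [+nasal]; /k, ʎ, ɡ, ɥ, χ, ɟ/ are [+dorsal]. The remaining /β, b, f, v/ satisfy [-nasal], [-dorsal], [+labial].

β, b, f, v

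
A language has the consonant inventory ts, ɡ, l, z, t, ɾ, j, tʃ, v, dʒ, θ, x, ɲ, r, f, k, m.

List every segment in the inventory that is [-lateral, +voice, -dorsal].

z, ɾ, v, dʒ, r, m

Eliminate segments failing any feature: /ts, t, tʃ, θ, x, f, k/ are [-voice]; /ɡ, j, ɲ/ are [+dorsal]; /l/ is [+lateral]. The remaining /z, ɾ, v, dʒ, r, m/ satisfy [-lateral], [+voice], [-dorsal].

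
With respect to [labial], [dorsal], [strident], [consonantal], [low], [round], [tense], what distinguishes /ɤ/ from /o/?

/ɤ/ is the mid back unrounded tense vowel and /o/ is the mid back rounded tense vowel. Both are [+dorsal], [−strident], [−consonantal], [−low], [+tense]. /ɤ/ is [−labial] while /o/ is [+labial]; /ɤ/ is [−round] while /o/ is [+round], so the distinguishing features are [labial], [round].

[labial], [round]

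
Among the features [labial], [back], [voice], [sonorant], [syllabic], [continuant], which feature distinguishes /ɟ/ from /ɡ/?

[back]

/ɟ/ (voiced palatal stop) and /ɡ/ (voiced velar stop) agree on [−labial], [+voice], [−sonorant], [−syllabic], [−continuant]. They differ on [back] (/ɟ/ [−], /ɡ/ [+]).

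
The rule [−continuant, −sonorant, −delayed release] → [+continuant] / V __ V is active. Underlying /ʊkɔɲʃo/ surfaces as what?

/k/ satisfies [−continuant, −sonorant, −delayed release] and sits in V __ V. The [+continuant] counterpart of the voiceless velar stop is /x/. Other segments in /ʊkɔɲʃo/ either fail the structural description or are not in the environment, so the surface form is [ʊxɔɲʃo].

[ʊxɔɲʃo]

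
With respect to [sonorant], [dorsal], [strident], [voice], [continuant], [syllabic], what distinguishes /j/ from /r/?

The two segments share [+sonorant], [−strident], [+voice], [+continuant], [−syllabic]. The only feature from the list on which they differ: /j/ is [+dorsal] while /r/ is [−dorsal].

[dorsal]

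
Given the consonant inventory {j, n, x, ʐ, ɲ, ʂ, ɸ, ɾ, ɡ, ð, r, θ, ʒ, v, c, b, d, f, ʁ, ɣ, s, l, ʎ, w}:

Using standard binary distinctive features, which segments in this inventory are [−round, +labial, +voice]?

v, b

Among the inventory, the [−round] segments are /j, n, x, ʐ, ɲ, ʂ, ɸ, ɾ, ɡ, ð, r, θ, ʒ, v, c, b, d, f, ʁ, ɣ, s, l, ʎ/.
Of those, [+labial] gives /ɸ, v, b, f/.
Within that set, [+voice] leaves /v, b/.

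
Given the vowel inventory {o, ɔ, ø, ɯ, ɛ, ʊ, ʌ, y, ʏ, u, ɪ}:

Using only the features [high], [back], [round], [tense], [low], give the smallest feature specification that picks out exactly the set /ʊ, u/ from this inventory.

Every target segment is [+high], [+back], [+round]; each remaining inventory member fails at least one of these. Each conjunct is needed — [+back, +round] alone would also admit /o, ɔ/; [+high, +round] alone would also admit /y, ʏ/; [+high, +back] alone would also admit /ɯ/ — and no other combination of two listed features has exactly this extension, so three is the minimum.

[+high, +back, +round]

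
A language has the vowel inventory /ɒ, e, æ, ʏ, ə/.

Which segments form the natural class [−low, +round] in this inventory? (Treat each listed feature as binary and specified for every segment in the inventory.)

Checking each segment against [−low], [+round]: /ʏ/ (high front rounded lax vowel) satisfies every feature; every other segment in the inventory fails at least one.

ʏ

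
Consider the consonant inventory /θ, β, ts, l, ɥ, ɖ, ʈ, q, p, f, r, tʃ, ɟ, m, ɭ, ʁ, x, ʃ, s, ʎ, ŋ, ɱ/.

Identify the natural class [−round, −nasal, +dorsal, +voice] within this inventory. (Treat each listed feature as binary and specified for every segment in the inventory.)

ɟ, ʁ, ʎ

The [−round] segments are /θ, β, ts, l, ɖ, ʈ, q, p, f, r, tʃ, ɟ, m, ɭ, ʁ, x, ʃ, s, ʎ, ŋ, ɱ/.
Of those, [−nasal] gives /θ, β, ts, l, ɖ, ʈ, q, p, f, r, tʃ, ɟ, ɭ, ʁ, x, ʃ, s, ʎ/.
Within that set, [+dorsal] gives /q, ɟ, ʁ, x, ʎ/.
Within that set, [+voice] leaves /ɟ, ʁ, ʎ/.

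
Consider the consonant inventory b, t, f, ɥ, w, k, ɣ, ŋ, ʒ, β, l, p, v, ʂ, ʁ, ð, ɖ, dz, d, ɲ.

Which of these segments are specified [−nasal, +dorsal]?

ɥ, w, k, ɣ, ʁ

Eliminate segments failing any feature: /b, t, f, ʒ, β, l, p, v, ʂ, ð, ɖ, dz, d/ are [−dorsal]; /ŋ, ɲ/ are [+nasal]. The remaining /ɥ, w, k, ɣ, ʁ/ satisfy [−nasal], [+dorsal].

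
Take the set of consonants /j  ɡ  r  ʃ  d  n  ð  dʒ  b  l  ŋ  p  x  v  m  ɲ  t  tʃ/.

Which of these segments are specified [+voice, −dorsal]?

Among the inventory, the [+voice] segments are /j, ɡ, r, d, n, ð, dʒ, b, l, ŋ, v, m, ɲ/.
Among these, [−dorsal] leaves /r, d, n, ð, dʒ, b, l, v, m/.

r, d, n, ð, dʒ, b, l, v, m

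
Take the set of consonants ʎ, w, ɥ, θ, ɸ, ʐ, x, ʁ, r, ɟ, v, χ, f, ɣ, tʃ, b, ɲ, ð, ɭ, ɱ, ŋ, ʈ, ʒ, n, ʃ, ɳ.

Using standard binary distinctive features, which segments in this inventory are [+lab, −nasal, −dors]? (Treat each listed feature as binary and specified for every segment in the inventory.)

ɸ, v, f, b

The [+labial] segments are /w, ɥ, ɸ, v, f, b, ɱ/.
Intersecting with [−nasal] gives /w, ɥ, ɸ, v, f, b/.
Among these, [−dorsal] leaves /ɸ, v, f, b/.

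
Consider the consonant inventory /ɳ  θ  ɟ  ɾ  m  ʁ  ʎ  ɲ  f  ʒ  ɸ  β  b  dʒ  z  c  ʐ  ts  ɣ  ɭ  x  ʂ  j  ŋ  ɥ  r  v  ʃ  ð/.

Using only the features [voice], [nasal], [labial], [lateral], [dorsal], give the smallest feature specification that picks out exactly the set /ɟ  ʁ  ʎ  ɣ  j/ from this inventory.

[+voice, −nasal, −labial, +dorsal]

Every target segment is [+voice], [−nasal], [−labial], [+dorsal]; each remaining inventory member fails at least one of these. Each conjunct is needed — [−nasal, −labial, +dorsal] alone would also admit /c, x/; [+voice, −labial, +dorsal] alone would also admit /ɲ, ŋ/; [+voice, −nasal, +dorsal] alone would also admit /ɥ/; [+voice, −nasal, −labial] alone would also admit /ɾ, ʒ, dʒ, z, …/ — and no other combination of three listed features has exactly this extension, so four is the minimum.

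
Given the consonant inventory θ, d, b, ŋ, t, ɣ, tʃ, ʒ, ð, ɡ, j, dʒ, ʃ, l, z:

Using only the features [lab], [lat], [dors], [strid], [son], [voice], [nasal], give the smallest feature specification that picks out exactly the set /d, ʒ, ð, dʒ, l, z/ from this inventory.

Every target segment is [+voice], [−labial], [−dorsal]; each remaining inventory member fails at least one of these. Each conjunct is needed — [−labial, −dorsal] alone would also admit /θ, t, tʃ, ʃ/; [+voice, −dorsal] alone would also admit /b/; [+voice, −labial] alone would also admit /ŋ, ɣ, ɡ, j/ — and no other combination of two listed features has exactly this extension, so three is the minimum.

[+voice, −lab, −dors]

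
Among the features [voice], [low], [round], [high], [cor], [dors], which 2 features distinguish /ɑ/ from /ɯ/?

[high], [low]

/ɑ/ is the low back unrounded vowel and /ɯ/ is the high back unrounded vowel. Both are [+voice], [-round], [-coronal], [+dorsal]. /ɑ/ is [-high] while /ɯ/ is [+high]; /ɑ/ is [+low] while /ɯ/ is [-low], so the distinguishing features are [high], [low].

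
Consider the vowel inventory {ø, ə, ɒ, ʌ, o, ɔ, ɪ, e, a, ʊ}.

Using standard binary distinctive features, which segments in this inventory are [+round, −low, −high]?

Checking each segment against [+round], [−low], [−high]: /ø/ (mid front rounded tense vowel), /o/ (mid back rounded tense vowel), /ɔ/ (mid back rounded lax vowel) satisfy every feature; every other segment in the inventory fails at least one.

ø, o, ɔ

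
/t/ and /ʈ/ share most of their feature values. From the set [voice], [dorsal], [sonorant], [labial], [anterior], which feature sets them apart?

The two segments share [−voice], [−dorsal], [−sonorant], [−labial]. The only feature from the list on which they differ: /t/ is [+anterior] while /ʈ/ is [−anterior].

[anterior]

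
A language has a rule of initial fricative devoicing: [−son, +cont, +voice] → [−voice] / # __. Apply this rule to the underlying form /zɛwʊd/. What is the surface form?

/z/ satisfies [−son, +cont, +voice] and sits in # __. The [−voice] counterpart of the voiced alveolar fricative is /s/. Other segments in /zɛwʊd/ either fail the structural description or are not in the environment, so the surface form is [sɛwʊd].

[sɛwʊd]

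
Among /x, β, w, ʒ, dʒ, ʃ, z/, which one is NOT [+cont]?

/β, w, ʒ, x, z, ʃ/ are all [+continuant]; /dʒ/ (voiced postalveolar affricate) is [-continuant].

dʒ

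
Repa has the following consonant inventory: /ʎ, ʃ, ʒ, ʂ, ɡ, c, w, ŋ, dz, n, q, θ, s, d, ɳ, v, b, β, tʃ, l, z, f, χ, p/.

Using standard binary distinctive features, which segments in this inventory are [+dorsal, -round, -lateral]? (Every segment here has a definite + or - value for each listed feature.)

ɡ, c, ŋ, q, χ

First, the [+dorsal] segments are /ʎ, ɡ, c, w, ŋ, q, χ/.
Then [-round] gives /ʎ, ɡ, c, ŋ, q, χ/.
Among these, [-lateral] leaves /ɡ, c, ŋ, q, χ/.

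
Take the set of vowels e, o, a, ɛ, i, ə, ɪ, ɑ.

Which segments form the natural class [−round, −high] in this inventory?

Eliminate segments failing any feature: /o/ is [+round]; /i, ɪ/ are [+high]. The remaining /e, a, ɛ, ə, ɑ/ satisfy [−round], [−high].

e, a, ɛ, ə, ɑ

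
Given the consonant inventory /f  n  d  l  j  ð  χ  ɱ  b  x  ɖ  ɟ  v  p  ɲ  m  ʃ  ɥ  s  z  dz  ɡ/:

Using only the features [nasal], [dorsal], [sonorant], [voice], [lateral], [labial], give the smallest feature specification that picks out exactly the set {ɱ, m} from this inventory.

[+nasal, +labial]

The class [+nasal], [+labial] has exactly /ɱ, m/ as its extension in this inventory. No smaller conjunction from the listed features achieves this: [+labial] alone would also admit /f, b, v, p, …/; [+nasal] alone would also admit /n, ɲ/; and checking the remaining single features turns up none with this extension.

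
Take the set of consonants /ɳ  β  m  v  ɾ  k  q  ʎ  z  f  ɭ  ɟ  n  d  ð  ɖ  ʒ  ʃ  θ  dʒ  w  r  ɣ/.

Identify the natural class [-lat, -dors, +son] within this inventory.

ɳ, m, ɾ, n, r

Eliminate segments failing any feature: /β, v, z, f, d, ð, ɖ, ʒ, ʃ, θ, dʒ/ are [-sonorant]; /k, q, ɟ, w, ɣ/ are [+dorsal]; /ʎ, ɭ/ are [+lateral]. The remaining /ɳ, m, ɾ, n, r/ satisfy [-lateral], [-dorsal], [+sonorant].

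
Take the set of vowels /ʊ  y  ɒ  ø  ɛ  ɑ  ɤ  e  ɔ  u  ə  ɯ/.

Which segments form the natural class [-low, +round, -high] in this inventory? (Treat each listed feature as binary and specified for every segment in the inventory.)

ø, ɔ

Checking each segment against [-low], [+round], [-high]: /ø/ (mid front rounded tense vowel), /ɔ/ (mid back rounded lax vowel) satisfy every feature; every other segment in the inventory fails at least one.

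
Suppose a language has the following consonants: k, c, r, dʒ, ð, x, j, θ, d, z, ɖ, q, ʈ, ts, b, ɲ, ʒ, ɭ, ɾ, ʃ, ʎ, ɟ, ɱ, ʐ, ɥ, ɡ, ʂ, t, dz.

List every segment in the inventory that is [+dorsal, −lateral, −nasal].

Checking each segment against [+dorsal], [−lateral], [−nasal]: /k/ (voiceless velar stop), /c/ (voiceless palatal stop), /x/ (voiceless velar fricative), /j/ (palatal glide), /q/ (voiceless uvular stop), /ɟ/ (voiced palatal stop), among others, satisfy every feature; every other segment in the inventory fails at least one.

k, c, x, j, q, ɟ, ɥ, ɡ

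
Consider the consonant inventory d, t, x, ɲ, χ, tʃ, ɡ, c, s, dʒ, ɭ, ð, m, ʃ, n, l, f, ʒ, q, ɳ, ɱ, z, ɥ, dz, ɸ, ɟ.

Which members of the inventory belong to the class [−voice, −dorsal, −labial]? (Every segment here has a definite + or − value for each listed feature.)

t, tʃ, s, ʃ

First, the [−voice] segments are /t, x, χ, tʃ, c, s, ʃ, f, q, ɸ/.
Of those, [−dorsal] gives /t, tʃ, s, ʃ, f, ɸ/.
Among these, [−labial] leaves /t, tʃ, s, ʃ/.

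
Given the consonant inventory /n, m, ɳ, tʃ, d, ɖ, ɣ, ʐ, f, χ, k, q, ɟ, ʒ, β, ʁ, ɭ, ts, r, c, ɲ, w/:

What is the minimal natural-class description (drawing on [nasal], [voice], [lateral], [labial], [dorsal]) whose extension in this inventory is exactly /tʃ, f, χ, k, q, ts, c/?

[−voice]

/tʃ, f, χ, k, q, ts, c/ are exactly the [−voice] segments in the inventory, so a single feature suffices.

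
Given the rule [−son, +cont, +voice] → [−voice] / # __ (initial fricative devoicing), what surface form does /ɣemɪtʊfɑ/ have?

Only the initial segment /ɣ/ is both word-initial and matches the structural description. It is a voiced velar fricative, so [−son, +cont, +voice] holds; changing it to [−voice] with all other features held fixed yields /x/ (voiceless velar fricative). No other segment meets both the structural description and the environment, so the output is [xemɪtʊfɑ].

[xemɪtʊfɑ]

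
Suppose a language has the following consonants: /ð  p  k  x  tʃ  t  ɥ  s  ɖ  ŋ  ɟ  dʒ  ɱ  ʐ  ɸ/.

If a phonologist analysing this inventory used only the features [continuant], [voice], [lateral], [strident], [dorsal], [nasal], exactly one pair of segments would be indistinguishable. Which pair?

Both /p/ and /t/ are [−continuant], [−voice], [−lateral], [−strident], [−dorsal], [−nasal]. Since the list omits [labial] and [coronal] — which do distinguish the voiceless bilabial stop from the voiceless alveolar stop — this pair collapses; all other pairs remain distinct.

p, t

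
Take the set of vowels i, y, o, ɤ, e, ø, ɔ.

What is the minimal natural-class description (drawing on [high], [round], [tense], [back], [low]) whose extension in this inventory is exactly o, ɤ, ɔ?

/o, ɤ, ɔ/ are exactly the [+back] segments in the inventory, so a single feature suffices.

[+back]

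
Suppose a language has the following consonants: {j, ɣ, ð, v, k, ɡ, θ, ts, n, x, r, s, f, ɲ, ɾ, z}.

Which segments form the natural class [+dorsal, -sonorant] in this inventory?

Eliminate segments failing any feature: /j, ɲ/ are [+sonorant]; /ð, v, θ, ts, n, r, s, f, ɾ, z/ are [-dorsal]. The remaining /ɣ, k, ɡ, x/ satisfy [+dorsal], [-sonorant].

ɣ, k, ɡ, x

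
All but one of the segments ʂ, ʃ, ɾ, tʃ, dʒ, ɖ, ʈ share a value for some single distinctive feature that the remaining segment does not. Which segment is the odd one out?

/ʂ, ɖ, ʃ, ʈ, dʒ, tʃ/ are all [-anterior], but /ɾ/ (alveolar tap) is [+anterior]. No other single segment can be removed to leave a set sharing one feature value that the removed segment lacks, so /ɾ/ is the odd one out.

ɾ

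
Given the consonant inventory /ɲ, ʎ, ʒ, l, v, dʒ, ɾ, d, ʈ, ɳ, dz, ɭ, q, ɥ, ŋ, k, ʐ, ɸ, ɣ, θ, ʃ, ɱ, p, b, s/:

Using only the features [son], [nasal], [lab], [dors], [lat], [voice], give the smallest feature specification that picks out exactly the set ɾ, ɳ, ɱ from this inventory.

/ɾ, ɳ, ɱ/ are all [+sonorant], [-lateral], [-dorsal], and no other segment in the inventory matches all three values. Dropping any one of them over-generates: [-lateral, -dorsal] alone would also admit /ʒ, v, dʒ, d, …/; [+sonorant, -dorsal] alone would also admit /l, ɭ/; [+sonorant, -lateral] alone would also admit /ɲ, ɥ, ŋ/. No other combination of two listed features picks out exactly this set either, so fewer than three features will not do.

[+son, -lat, -dors]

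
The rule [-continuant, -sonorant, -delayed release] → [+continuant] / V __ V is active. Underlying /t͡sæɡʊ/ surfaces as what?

[t͡sæɣʊ]

The only segment in the rule's environment that also matches [-continuant, -sonorant, -delayed release] is /ɡ/. Applying [+continuant] turns the voiced velar stop into /ɣ/ (voiced velar fricative), giving [t͡sæɣʊ].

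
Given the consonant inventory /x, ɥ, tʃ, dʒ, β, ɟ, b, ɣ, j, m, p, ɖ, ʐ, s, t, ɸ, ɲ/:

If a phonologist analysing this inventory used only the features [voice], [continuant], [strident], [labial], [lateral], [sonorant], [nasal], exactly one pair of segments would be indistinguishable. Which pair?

ɟ, ɖ

Both /ɟ/ and /ɖ/ are [+voice], [-continuant], [-strident], [-labial], [-lateral], [-sonorant], [-nasal]. Since the list omits [dorsal] — which does distinguish the voiced palatal stop from the voiced retroflex stop — this pair collapses; all other pairs remain distinct.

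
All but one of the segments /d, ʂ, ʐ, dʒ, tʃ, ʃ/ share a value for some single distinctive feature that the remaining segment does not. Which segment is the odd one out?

/dʒ, ʂ, ʐ, ʃ, tʃ/ are all [+strident], but /d/ (voiced alveolar stop) is [-strident]. No other single segment can be removed to leave a set sharing one feature value that the removed segment lacks, so /d/ is the odd one out.

d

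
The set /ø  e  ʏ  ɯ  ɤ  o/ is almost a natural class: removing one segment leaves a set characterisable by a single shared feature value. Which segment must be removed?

ʏ

[tense] groups all but one: /ø, ɤ, ɯ, e, o/ share [+tense] while /ʏ/ (high front rounded lax vowel) alone is [-tense]. Removing any other segment would not leave a single-feature class that excludes it.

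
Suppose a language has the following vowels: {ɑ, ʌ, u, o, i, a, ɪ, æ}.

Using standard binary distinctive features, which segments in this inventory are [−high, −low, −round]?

Checking each segment against [−high], [−low], [−round]: /ʌ/ (mid back unrounded lax vowel) satisfies every feature; every other segment in the inventory fails at least one.

ʌ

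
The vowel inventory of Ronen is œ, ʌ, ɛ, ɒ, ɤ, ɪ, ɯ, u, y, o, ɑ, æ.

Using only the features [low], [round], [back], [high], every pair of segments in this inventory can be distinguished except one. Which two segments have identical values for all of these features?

ɤ, ʌ

On the given features, /ɤ/ and /ʌ/ have an identical profile: [-low], [-round], [+back], [-high]. No other two segments in the inventory coincide on all 4 features. (They do differ in [tense], which is not among the given features.)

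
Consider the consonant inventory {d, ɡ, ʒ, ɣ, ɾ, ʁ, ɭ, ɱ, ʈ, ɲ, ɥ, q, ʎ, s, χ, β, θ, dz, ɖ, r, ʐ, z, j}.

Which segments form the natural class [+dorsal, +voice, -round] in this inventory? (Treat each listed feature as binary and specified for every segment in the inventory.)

Eliminate segments failing any feature: /d, ʒ, ɾ, ɭ, ɱ, ʈ, s, β, θ, dz, ɖ, r, ʐ, z/ are [-dorsal]; /ɥ/ is [+round]; /q, χ/ are [-voice]. The remaining /ɡ, ɣ, ʁ, ɲ, ʎ, j/ satisfy [+dorsal], [+voice], [-round].

ɡ, ɣ, ʁ, ɲ, ʎ, j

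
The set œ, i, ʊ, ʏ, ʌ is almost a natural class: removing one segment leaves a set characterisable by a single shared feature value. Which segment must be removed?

i

/ʌ, ʊ, ʏ, œ/ are all [−tense], but /i/ (high front unrounded tense vowel) is [+tense]. No other single segment can be removed to leave a set sharing one feature value that the removed segment lacks, so /i/ is the odd one out.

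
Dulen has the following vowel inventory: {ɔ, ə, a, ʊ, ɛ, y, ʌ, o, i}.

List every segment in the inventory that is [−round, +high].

Checking each segment against [−round], [+high]: /i/ (high front unrounded tense vowel) satisfies every feature; every other segment in the inventory fails at least one.

i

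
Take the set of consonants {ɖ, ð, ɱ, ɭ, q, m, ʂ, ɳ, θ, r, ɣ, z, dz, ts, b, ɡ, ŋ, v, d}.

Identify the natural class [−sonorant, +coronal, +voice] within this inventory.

First, the [−sonorant] segments are /ɖ, ð, q, ʂ, θ, ɣ, z, dz, ts, b, ɡ, v, d/.
Within that set, [+coronal] gives /ɖ, ð, ʂ, θ, z, dz, ts, d/.
Among these, [+voice] leaves /ɖ, ð, z, dz, d/.

ɖ, ð, z, dz, d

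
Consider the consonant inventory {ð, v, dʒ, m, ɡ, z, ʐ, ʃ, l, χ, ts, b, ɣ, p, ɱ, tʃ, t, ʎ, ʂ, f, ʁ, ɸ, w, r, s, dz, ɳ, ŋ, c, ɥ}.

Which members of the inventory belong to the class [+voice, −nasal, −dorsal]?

ð, v, dʒ, z, ʐ, l, b, r, dz

Checking each segment against [+voice], [−nasal], [−dorsal]: /ð/ (voiced dental fricative), /v/ (voiced labiodental fricative), /dʒ/ (voiced postalveolar affricate), /z/ (voiced alveolar fricative), /ʐ/ (voiced retroflex fricative), /l/ (alveolar lateral approximant), among others, satisfy every feature; every other segment in the inventory fails at least one.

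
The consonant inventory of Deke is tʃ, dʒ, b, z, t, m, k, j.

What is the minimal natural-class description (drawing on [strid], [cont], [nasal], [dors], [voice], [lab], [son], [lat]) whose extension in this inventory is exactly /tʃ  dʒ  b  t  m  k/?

[−cont]

Every target segment is [−continuant] and no other inventory member is, so one feature is enough.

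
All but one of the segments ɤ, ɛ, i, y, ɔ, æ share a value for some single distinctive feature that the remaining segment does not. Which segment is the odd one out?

æ

[low] groups all but one: /y, ɤ, ɛ, ɔ, i/ share [-low] while /æ/ (low front unrounded vowel) alone is [+low]. Removing any other segment would not leave a single-feature class that excludes it.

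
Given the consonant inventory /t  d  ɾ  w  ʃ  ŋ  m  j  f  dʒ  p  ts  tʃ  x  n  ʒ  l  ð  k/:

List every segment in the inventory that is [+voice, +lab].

w, m

Eliminate segments failing any feature: /t, ʃ, f, p, ts, tʃ, x, k/ are [−voice]; /d, ɾ, ŋ, j, dʒ, n, ʒ, l, ð/ are [−labial]. The remaining /w, m/ satisfy [+voice], [+labial].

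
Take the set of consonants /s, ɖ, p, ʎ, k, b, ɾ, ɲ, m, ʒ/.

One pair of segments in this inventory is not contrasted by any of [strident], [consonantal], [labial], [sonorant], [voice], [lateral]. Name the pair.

/ɾ/ (alveolar tap) and /ɲ/ (palatal nasal) are both [−strident], [+consonantal], [−labial], [+sonorant], [+voice], [−lateral], so none of the listed features separates them. (They do differ in [nasal] and [dorsal], which are not among the given features.) Every other pair in the inventory differs on at least one listed feature.

ɾ, ɲ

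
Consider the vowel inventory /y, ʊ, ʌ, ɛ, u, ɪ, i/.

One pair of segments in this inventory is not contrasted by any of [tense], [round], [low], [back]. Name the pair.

Both /ɪ/ and /ɛ/ are [−tense], [−round], [−low], [−back]. Since the list omits [high] — which does distinguish the high front unrounded lax vowel from the mid front unrounded lax vowel — this pair collapses; all other pairs remain distinct.

ɪ, ɛ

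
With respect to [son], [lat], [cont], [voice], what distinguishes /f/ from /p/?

[continuant]

/f/ (voiceless labiodental fricative) and /p/ (voiceless bilabial stop) agree on [−sonorant], [−lateral], [−voice]. They differ on [continuant] (/f/ [+], /p/ [−]).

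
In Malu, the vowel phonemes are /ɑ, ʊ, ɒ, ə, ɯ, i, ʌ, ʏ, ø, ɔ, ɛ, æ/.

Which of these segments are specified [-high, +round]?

Checking each segment against [-high], [+round]: /ɒ/ (low back rounded vowel), /ø/ (mid front rounded tense vowel), /ɔ/ (mid back rounded lax vowel) satisfy every feature; every other segment in the inventory fails at least one.

ɒ, ø, ɔ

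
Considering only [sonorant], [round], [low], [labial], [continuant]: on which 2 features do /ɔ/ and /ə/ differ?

[labial], [round]

The two segments share [+sonorant], [−low], [+continuant]. The only features from the list on which they differ: /ɔ/ is [+labial] while /ə/ is [−labial]; /ɔ/ is [+round] while /ə/ is [−round].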